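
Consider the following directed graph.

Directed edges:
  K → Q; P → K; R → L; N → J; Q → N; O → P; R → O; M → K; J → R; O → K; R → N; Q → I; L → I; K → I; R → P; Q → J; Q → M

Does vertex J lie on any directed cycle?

Yes

J is on a cycle iff J can reach itself via ≥1 edge.
J → R → N → J — yes.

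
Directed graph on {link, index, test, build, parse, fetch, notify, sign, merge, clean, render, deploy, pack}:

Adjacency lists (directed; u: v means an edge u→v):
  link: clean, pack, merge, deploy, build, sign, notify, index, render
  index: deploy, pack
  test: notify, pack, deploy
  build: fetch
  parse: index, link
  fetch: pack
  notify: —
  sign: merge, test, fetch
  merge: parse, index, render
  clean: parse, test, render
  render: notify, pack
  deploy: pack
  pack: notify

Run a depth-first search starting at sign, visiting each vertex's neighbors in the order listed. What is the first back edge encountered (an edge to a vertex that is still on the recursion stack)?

clean->parse

DFS from sign (visiting each vertex's neighbors in the order listed); mark gray on enter, black on exit:
sign gray
  merge gray
    parse gray
      index gray
        deploy gray
          pack gray
            notify gray
            notify black
          pack black
        deploy black
        index→pack: pack black — skip
      index black
      link gray
        clean gray
          clean→parse: parse is gray → back edge
First back edge: clean → parse.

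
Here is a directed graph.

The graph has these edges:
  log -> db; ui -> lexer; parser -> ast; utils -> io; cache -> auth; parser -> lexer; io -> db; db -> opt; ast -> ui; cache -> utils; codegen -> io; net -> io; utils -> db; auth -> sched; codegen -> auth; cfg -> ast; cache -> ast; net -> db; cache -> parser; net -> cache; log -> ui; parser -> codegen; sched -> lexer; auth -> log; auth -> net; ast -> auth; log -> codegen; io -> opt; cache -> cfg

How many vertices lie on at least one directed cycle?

A vertex is on a directed cycle iff it belongs to a strongly connected component of size ≥ 2 (or has a self-loop).
The vertices on cycles are {ast, cfg, log, net, auth, cache, parser, codegen} — 8 in total.

8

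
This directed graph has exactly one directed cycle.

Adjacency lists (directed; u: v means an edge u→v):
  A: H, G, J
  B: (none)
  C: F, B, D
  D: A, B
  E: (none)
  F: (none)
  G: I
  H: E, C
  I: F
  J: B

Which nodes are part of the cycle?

A, C, D, H

DFS with gray/black marking from A:
A gray
  H gray
    E gray
    E black
    C gray
      F gray
      F black
      B gray
      B black
      D gray
        D→A: A is gray → back edge
Back edge closes the cycle A → H → C → D → A; its vertices are {A, C, D, H}.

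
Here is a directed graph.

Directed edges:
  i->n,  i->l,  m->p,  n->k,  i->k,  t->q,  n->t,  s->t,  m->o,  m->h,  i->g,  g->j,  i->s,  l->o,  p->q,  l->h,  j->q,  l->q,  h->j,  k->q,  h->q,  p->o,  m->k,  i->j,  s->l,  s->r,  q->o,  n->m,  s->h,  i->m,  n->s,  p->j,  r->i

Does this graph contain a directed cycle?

DFS with white/gray/black marking, starting from p:
p gray
  j gray
    q gray
      o gray
      o black
    q black
  j black
  p→q: q black — skip
  p→o: o black — skip
p black
g gray
  g→j: j black — skip
g black
h gray
  h→q: q black — skip
  h→j: j black — skip
h black
i gray
  l gray
    l→q: q black — skip
    l→h: h black — skip
    l→o: o black — skip
  l black
  k gray
    k→q: q black — skip
  k black
  i→g: g black — skip
  s gray
    s→h: h black — skip
    s→l: l black — skip
    r gray
      r→i: i is gray → back edge
Back edge found, so a cycle exists: i → s → r → i.

Yes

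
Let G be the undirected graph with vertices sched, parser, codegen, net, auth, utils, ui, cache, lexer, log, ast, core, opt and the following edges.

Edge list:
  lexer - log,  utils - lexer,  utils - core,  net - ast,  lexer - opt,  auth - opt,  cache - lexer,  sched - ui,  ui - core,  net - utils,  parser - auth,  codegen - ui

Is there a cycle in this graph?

No

DFS, tracking each vertex's parent; an edge to a visited non-parent vertex closes a cycle.
Start from core:
visit core (parent –)
  visit utils (parent core)
    visit lexer (parent utils)
      visit cache (parent lexer)
        cache–lexer: parent, skip
      lexer–utils: parent, skip
      visit opt (parent lexer)
        visit auth (parent opt)
          auth–opt: parent, skip
          visit parser (parent auth)
            parser–auth: parent, skip
        opt–lexer: parent, skip
      visit log (parent lexer)
        log–lexer: parent, skip
    utils–core: parent, skip
    visit net (parent utils)
      net–utils: parent, skip
      visit ast (parent net)
        ast–net: parent, skip
  visit ui (parent core)
    visit sched (parent ui)
      sched–ui: parent, skip
    visit codegen (parent ui)
      codegen–ui: parent, skip
    ui–core: parent, skip
No non-parent visited neighbor found — the graph is a forest.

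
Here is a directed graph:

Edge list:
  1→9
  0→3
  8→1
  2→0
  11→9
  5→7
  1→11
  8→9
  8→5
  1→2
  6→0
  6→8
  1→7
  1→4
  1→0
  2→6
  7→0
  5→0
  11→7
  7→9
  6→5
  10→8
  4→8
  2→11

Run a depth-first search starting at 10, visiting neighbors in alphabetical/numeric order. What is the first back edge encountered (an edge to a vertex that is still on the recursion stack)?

6->8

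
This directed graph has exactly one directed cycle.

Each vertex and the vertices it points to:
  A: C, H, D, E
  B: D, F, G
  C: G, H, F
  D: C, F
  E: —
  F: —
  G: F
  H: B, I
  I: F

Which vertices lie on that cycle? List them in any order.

DFS with gray/black marking from H:
H gray
  B gray
    D gray
      C gray
        G gray
          F gray
          F black
        G black
        C→H: H is gray → back edge
Back edge closes the cycle H → B → D → C → H; its vertices are {B, C, D, H}.

B, C, D, H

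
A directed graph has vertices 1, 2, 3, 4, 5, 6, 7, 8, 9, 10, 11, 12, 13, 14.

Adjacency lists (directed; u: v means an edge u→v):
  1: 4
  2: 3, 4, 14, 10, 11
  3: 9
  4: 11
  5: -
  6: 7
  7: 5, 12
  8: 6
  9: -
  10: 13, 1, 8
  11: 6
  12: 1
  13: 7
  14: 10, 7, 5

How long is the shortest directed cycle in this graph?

For each vertex v, BFS finds the shortest path from v back to v.
The shortest such closed walk is 4 → 11 → 6 → 7 → 12 → 1 → 4, length 6.

6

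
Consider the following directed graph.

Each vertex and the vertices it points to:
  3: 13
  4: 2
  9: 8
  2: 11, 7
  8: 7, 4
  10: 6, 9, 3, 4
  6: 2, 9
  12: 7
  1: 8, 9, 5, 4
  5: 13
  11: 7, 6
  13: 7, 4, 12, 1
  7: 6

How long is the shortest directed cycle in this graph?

3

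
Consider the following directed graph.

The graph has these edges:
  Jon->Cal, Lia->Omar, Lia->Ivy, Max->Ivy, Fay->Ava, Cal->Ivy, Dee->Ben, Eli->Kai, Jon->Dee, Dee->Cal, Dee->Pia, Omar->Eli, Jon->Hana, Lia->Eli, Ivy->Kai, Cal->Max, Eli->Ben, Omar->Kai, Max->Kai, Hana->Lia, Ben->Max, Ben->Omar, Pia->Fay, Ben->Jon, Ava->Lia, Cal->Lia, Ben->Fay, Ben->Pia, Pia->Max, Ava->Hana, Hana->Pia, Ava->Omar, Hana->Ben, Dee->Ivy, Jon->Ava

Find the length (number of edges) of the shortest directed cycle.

3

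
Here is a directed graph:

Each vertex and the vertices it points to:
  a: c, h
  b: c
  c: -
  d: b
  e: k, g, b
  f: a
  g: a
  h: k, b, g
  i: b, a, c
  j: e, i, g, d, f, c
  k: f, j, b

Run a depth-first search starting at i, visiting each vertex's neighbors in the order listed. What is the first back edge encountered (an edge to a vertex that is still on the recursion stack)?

DFS from i (visiting each vertex's neighbors in the order listed); mark gray on enter, black on exit:
i gray
  b gray
    c gray
    c black
  b black
  a gray
    a→c: c black — skip
    h gray
      k gray
        f gray
          f→a: a is gray → back edge
First back edge: f → a.

f→a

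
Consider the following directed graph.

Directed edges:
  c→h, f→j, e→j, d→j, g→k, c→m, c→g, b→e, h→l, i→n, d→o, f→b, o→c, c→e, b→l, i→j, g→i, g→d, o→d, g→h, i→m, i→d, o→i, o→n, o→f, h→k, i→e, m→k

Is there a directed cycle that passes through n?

No

n lies on a cycle iff there is a path from n back to itself.
Exploring from n, it never reaches itself; equivalently, its strongly connected component is a singleton.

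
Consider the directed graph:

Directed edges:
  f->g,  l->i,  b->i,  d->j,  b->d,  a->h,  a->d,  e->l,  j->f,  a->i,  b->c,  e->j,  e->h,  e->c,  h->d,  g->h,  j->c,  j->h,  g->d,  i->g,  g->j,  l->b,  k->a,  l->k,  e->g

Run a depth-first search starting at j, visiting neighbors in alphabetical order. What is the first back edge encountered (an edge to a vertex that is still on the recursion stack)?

d→j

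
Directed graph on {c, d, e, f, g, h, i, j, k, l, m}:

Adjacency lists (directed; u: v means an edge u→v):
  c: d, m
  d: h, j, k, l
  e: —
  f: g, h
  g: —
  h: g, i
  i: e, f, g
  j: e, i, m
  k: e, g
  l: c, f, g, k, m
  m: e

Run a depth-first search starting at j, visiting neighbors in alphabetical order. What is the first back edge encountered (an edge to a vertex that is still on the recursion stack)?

DFS from j (visiting neighbors in alphabetical order); mark gray on enter, black on exit:
j gray
  e gray
  e black
  i gray
    i→e: e black — skip
    f gray
      g gray
      g black
      h gray
        h→g: g black — skip
        h→i: i is gray → back edge
First back edge: h → i.

h→i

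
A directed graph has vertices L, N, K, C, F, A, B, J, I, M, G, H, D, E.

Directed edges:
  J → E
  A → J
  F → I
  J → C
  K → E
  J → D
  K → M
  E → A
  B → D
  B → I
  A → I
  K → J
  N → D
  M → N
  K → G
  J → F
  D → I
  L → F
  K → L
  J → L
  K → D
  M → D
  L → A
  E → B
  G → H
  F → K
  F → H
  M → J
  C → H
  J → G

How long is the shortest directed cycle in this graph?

For each vertex v, BFS finds the shortest path from v back to v.
The shortest such closed walk is K → L → F → K, length 3.

3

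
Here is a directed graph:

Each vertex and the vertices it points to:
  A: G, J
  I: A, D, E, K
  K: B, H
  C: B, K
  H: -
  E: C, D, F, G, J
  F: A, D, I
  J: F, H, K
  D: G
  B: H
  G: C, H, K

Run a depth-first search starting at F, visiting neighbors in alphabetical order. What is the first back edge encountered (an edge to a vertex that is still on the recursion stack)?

J→F

DFS from F (visiting neighbors in alphabetical order); mark gray on enter, black on exit:
F gray
  A gray
    G gray
      C gray
        B gray
          H gray
          H black
        B black
        K gray
          K→B: B black — skip
          K→H: H black — skip
        K black
      C black
      G→H: H black — skip
      G→K: K black — skip
    G black
    J gray
      J→F: F is gray → back edge
First back edge: J → F.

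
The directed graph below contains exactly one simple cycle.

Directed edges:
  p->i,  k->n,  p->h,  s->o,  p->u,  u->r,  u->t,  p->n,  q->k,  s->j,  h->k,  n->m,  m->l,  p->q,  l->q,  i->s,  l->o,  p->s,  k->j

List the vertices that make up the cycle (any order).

k, l, m, n, q

DFS with gray/black marking from n:
n gray
  m gray
    l gray
      o gray
      o black
      q gray
        k gray
          j gray
          j black
          k→n: n is gray → back edge
Back edge closes the cycle n → m → l → q → k → n; its vertices are {k, l, m, n, q}.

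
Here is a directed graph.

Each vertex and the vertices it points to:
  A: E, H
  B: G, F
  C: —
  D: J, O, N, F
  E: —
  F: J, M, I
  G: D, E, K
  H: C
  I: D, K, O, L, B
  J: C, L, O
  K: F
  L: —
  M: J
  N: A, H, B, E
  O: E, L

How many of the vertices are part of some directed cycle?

7

A vertex is on a directed cycle iff it belongs to a strongly connected component of size ≥ 2 (or has a self-loop).
The vertices on cycles are {B, D, F, G, I, K, N} — 7 in total.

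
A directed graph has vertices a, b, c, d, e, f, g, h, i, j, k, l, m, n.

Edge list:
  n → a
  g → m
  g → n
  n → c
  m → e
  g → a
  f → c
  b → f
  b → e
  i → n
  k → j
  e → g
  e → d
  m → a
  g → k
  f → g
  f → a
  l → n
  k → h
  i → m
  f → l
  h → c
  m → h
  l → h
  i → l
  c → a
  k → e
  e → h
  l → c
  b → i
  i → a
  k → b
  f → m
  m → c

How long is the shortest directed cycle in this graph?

3

For each vertex v, BFS finds the shortest path from v back to v.
The shortest such closed walk is k → e → g → k, length 3.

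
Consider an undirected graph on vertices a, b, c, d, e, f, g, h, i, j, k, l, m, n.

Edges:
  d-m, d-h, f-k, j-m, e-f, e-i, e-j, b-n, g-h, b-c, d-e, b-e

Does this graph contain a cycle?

DFS, tracking each vertex's parent; an edge to a visited non-parent vertex closes a cycle.
Start from f:
visit f (parent –)
  visit e (parent f)
    e–f: parent, skip
    visit i (parent e)
      i–e: parent, skip
    visit j (parent e)
      visit m (parent j)
        m–j: parent, skip
        visit d (parent m)
          d–e: e visited and ≠ parent → cycle
Cycle: e – j – m – d – e.

Yes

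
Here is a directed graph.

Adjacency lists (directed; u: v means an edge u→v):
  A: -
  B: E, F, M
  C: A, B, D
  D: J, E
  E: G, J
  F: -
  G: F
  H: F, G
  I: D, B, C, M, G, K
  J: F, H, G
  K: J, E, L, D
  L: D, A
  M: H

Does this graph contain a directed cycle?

DFS with white/gray/black marking, starting from B:
B gray
  E gray
    G gray
      F gray
      F black
    G black
    J gray
      J→F: F black — skip
      H gray
        H→F: F black — skip
        H→G: G black — skip
      H black
      J→G: G black — skip
    J black
  E black
  B→F: F black — skip
  M gray
    M→H: H black — skip
  M black
B black
A gray
A black
C gray
  C→A: A black — skip
  C→B: B black — skip
  D gray
    D→J: J black — skip
    D→E: E black — skip
  D black
C black
I gray
  I→D: D black — skip
  I→B: B black — skip
  I→C: C black — skip
  I→M: M black — skip
  I→G: G black — skip
  K gray
    K→J: J black — skip
    K→E: E black — skip
    L gray
      L→D: D black — skip
      L→A: A black — skip
    L black
    K→D: D black — skip
  K black
I black
Every edge goes to a white or black vertex — no back edge, so the graph is acyclic.

No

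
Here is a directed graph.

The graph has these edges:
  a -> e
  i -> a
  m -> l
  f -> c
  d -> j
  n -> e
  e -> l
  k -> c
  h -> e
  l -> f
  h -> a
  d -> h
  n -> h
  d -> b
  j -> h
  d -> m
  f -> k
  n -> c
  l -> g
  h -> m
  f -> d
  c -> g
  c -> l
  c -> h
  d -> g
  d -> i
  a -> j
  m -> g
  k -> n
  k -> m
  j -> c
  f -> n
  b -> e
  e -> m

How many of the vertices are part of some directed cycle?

A vertex is on a directed cycle iff it belongs to a strongly connected component of size ≥ 2 (or has a self-loop).
The vertices on cycles are {a, b, c, d, e, f, h, i, j, k, l, m, n} — 13 in total.

13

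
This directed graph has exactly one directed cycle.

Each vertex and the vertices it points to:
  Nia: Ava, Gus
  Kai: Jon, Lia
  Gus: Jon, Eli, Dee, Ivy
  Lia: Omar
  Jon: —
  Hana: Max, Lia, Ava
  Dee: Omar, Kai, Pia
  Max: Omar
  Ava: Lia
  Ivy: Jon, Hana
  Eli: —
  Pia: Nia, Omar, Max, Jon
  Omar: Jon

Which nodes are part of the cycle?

DFS with gray/black marking from Nia:
Nia gray
  Ava gray
    Lia gray
      Omar gray
        Jon gray
        Jon black
      Omar black
    Lia black
  Ava black
  Gus gray
    Gus→Jon: Jon black — skip
    Eli gray
    Eli black
    Dee gray
      Dee→Omar: Omar black — skip
      Kai gray
        Kai→Jon: Jon black — skip
        Kai→Lia: Lia black — skip
      Kai black
      Pia gray
        Pia→Nia: Nia is gray → back edge
Back edge closes the cycle Nia → Gus → Dee → Pia → Nia; its vertices are {Dee, Gus, Nia, Pia}.

Dee, Gus, Nia, Pia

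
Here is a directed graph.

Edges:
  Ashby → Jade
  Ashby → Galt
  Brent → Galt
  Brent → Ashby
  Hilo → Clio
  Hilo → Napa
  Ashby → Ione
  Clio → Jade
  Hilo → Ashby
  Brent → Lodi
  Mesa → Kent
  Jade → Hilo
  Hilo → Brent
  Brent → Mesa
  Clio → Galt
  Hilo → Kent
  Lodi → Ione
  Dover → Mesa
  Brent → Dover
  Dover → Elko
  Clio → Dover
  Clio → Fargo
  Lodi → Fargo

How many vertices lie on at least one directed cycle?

A vertex is on a directed cycle iff it belongs to a strongly connected component of size ≥ 2 (or has a self-loop).
The vertices on cycles are {Clio, Hilo, Jade, Ashby, Brent} — 5 in total.

5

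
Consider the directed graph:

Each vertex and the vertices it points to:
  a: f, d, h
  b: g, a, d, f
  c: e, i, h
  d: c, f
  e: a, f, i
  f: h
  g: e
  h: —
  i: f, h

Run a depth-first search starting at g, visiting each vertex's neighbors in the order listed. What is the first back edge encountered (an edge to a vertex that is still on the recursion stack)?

DFS from g (visiting each vertex's neighbors in the order listed); mark gray on enter, black on exit:
g gray
  e gray
    a gray
      f gray
        h gray
        h black
      f black
      d gray
        c gray
          c→e: e is gray → back edge
First back edge: c → e.

c→e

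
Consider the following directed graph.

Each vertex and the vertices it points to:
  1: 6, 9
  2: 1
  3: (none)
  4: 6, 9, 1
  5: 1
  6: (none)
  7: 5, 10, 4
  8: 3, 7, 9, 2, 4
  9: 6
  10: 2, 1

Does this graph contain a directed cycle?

DFS with white/gray/black marking, starting from 7:
7 gray
  5 gray
    1 gray
      6 gray
      6 black
      9 gray
        9→6: 6 black — skip
      9 black
    1 black
  5 black
  10 gray
    2 gray
      2→1: 1 black — skip
    2 black
    10→1: 1 black — skip
  10 black
  4 gray
    4→6: 6 black — skip
    4→9: 9 black — skip
    4→1: 1 black — skip
  4 black
7 black
3 gray
3 black
8 gray
  8→3: 3 black — skip
  8→7: 7 black — skip
  8→9: 9 black — skip
  8→2: 2 black — skip
  8→4: 4 black — skip
8 black
Every edge goes to a white or black vertex — no back edge, so the graph is acyclic.

No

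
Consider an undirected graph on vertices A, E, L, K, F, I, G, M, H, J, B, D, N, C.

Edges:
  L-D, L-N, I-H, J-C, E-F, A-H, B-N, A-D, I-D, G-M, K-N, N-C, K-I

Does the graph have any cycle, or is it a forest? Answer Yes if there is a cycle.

Yes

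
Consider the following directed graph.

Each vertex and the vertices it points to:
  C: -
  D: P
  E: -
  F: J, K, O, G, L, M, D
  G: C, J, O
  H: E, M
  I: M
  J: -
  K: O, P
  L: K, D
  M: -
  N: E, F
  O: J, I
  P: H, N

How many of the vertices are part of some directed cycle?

6

A vertex is on a directed cycle iff it belongs to a strongly connected component of size ≥ 2 (or has a self-loop).
The vertices on cycles are {D, F, K, L, N, P} — 6 in total.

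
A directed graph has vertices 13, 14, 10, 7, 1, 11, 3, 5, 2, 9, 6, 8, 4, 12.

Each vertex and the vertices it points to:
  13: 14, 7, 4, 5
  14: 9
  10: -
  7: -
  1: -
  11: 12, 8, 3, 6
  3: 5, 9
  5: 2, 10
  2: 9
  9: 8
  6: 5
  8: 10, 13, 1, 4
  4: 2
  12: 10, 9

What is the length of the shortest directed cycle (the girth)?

For each vertex v, BFS finds the shortest path from v back to v.
The shortest such closed walk is 8 → 4 → 2 → 9 → 8, length 4.

4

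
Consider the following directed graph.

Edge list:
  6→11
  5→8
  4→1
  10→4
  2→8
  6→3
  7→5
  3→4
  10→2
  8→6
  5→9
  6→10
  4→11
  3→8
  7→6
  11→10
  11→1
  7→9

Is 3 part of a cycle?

3 is on a cycle iff 3 can reach itself via ≥1 edge.
3 → 8 → 6 → 3 — yes.

Yes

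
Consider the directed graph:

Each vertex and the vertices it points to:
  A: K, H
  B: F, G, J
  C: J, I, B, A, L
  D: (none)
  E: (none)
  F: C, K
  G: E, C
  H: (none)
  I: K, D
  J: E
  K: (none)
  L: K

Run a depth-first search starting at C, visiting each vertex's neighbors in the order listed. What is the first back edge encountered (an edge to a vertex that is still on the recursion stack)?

DFS from C (visiting each vertex's neighbors in the order listed); mark gray on enter, black on exit:
C gray
  J gray
    E gray
    E black
  J black
  I gray
    K gray
    K black
    D gray
    D black
  I black
  B gray
    F gray
      F→C: C is gray → back edge
First back edge: F → C.

F→C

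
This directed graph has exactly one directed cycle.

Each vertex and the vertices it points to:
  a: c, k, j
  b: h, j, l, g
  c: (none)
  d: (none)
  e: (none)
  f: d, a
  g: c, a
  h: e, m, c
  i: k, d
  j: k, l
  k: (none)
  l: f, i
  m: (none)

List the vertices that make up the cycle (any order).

a, f, j, l

DFS with gray/black marking from l:
l gray
  f gray
    d gray
    d black
    a gray
      c gray
      c black
      k gray
      k black
      j gray
        j→k: k black — skip
        j→l: l is gray → back edge
Back edge closes the cycle l → f → a → j → l; its vertices are {a, f, j, l}.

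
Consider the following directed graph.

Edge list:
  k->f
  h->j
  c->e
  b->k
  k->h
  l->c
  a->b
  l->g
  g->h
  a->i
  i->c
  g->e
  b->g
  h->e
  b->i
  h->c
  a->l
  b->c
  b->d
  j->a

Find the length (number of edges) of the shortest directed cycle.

For each vertex v, BFS finds the shortest path from v back to v.
The shortest such closed walk is a → b → g → h → j → a, length 5.

5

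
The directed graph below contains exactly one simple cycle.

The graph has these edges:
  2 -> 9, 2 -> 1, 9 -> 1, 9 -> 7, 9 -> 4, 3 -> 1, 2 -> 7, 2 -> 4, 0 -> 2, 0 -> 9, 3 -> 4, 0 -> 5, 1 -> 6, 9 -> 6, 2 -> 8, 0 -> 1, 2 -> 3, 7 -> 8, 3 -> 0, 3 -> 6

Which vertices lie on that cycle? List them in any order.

0, 2, 3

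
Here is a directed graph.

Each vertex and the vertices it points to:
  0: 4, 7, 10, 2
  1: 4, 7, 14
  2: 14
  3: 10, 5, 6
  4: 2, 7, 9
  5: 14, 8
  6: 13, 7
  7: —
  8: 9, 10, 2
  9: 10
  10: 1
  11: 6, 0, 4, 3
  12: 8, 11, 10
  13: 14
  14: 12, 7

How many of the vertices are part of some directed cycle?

14

A vertex is on a directed cycle iff it belongs to a strongly connected component of size ≥ 2 (or has a self-loop).
The vertices on cycles are {0, 1, 2, 3, 4, 5, 6, 8, 9, 10, 11, 12, 13, 14} — 14 in total.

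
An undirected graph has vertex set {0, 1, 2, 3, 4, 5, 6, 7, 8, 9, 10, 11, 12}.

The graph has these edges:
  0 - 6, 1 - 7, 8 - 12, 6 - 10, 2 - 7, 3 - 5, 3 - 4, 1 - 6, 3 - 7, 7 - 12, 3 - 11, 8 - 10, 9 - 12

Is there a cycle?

DFS, tracking each vertex's parent; an edge to a visited non-parent vertex closes a cycle.
Start from 5:
visit 5 (parent –)
  visit 3 (parent 5)
    3–5: parent, skip
    visit 7 (parent 3)
      visit 2 (parent 7)
        2–7: parent, skip
      7–3: parent, skip
      visit 12 (parent 7)
        12–7: parent, skip
        visit 9 (parent 12)
          9–12: parent, skip
        visit 8 (parent 12)
          visit 10 (parent 8)
            10–8: parent, skip
            visit 6 (parent 10)
              6–10: parent, skip
              visit 1 (parent 6)
                1–7: 7 visited and ≠ parent → cycle
Cycle: 7 – 12 – 8 – 10 – 6 – 1 – 7.

Yes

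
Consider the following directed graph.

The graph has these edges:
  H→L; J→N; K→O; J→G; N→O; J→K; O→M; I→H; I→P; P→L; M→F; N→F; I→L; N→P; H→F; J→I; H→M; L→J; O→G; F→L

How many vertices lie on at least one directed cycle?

A vertex is on a directed cycle iff it belongs to a strongly connected component of size ≥ 2 (or has a self-loop).
The vertices on cycles are {F, H, I, J, K, L, M, N, O, P} — 10 in total.

10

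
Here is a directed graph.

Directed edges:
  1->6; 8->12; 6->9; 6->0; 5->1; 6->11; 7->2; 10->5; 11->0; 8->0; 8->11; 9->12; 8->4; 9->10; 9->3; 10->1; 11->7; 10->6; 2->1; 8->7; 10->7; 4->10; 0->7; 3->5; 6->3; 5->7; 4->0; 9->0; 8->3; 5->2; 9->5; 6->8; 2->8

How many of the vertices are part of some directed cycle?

12

A vertex is on a directed cycle iff it belongs to a strongly connected component of size ≥ 2 (or has a self-loop).
The vertices on cycles are {0, 1, 2, 3, 4, 5, 6, 7, 8, 9, 10, 11} — 12 in total.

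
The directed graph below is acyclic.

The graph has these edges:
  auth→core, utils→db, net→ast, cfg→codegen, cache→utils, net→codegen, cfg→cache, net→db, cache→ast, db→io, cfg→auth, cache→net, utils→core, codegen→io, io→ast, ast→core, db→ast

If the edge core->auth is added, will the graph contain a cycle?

Yes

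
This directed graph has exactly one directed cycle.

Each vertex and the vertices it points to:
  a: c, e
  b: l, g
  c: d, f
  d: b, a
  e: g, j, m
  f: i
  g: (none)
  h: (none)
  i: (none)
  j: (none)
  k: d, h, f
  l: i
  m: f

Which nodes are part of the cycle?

DFS with gray/black marking from d:
d gray
  b gray
    l gray
      i gray
      i black
    l black
    g gray
    g black
  b black
  a gray
    c gray
      c→d: d is gray → back edge
Back edge closes the cycle d → a → c → d; its vertices are {a, c, d}.

a, c, d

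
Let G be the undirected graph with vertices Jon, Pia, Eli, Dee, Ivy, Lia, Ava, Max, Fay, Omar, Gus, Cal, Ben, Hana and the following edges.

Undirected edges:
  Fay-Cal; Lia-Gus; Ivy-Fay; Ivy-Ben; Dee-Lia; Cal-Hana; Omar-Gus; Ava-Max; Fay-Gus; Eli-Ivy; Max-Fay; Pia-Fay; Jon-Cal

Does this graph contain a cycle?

DFS, tracking each vertex's parent; an edge to a visited non-parent vertex closes a cycle.
Start from Cal:
visit Cal (parent –)
  visit Hana (parent Cal)
    Hana–Cal: parent, skip
  visit Fay (parent Cal)
    visit Gus (parent Fay)
      visit Lia (parent Gus)
        Lia–Gus: parent, skip
        visit Dee (parent Lia)
          Dee–Lia: parent, skip
      visit Omar (parent Gus)
        Omar–Gus: parent, skip
      Gus–Fay: parent, skip
    visit Ivy (parent Fay)
      visit Ben (parent Ivy)
        Ben–Ivy: parent, skip
      visit Eli (parent Ivy)
        Eli–Ivy: parent, skip
      Ivy–Fay: parent, skip
    visit Pia (parent Fay)
      Pia–Fay: parent, skip
    Fay–Cal: parent, skip
    visit Max (parent Fay)
      Max–Fay: parent, skip
      visit Ava (parent Max)
        Ava–Max: parent, skip
  visit Jon (parent Cal)
    Jon–Cal: parent, skip
No non-parent visited neighbor found — the graph is a forest.

No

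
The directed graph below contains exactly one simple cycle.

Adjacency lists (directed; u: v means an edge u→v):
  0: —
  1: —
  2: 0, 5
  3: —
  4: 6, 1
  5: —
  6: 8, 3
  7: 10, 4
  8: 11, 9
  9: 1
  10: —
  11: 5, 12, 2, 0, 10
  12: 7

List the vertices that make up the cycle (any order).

4, 6, 7, 8, 11, 12

DFS with gray/black marking from 6:
6 gray
  8 gray
    11 gray
      5 gray
      5 black
      12 gray
        7 gray
          10 gray
          10 black
          4 gray
            4→6: 6 is gray → back edge
Back edge closes the cycle 6 → 8 → 11 → 12 → 7 → 4 → 6; its vertices are {4, 6, 7, 8, 11, 12}.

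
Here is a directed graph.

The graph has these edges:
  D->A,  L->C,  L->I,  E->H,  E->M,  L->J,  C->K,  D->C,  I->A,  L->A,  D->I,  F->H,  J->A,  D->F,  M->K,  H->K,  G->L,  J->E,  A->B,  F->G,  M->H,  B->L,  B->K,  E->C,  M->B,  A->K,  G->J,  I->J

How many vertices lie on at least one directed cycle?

7

A vertex is on a directed cycle iff it belongs to a strongly connected component of size ≥ 2 (or has a self-loop).
The vertices on cycles are {A, B, E, I, J, L, M} — 7 in total.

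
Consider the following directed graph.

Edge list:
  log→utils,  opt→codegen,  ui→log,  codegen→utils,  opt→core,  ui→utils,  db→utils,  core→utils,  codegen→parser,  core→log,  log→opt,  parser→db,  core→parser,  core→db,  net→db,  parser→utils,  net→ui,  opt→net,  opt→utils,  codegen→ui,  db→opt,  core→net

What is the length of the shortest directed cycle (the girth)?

3

For each vertex v, BFS finds the shortest path from v back to v.
The shortest such closed walk is opt → core → db → opt, length 3.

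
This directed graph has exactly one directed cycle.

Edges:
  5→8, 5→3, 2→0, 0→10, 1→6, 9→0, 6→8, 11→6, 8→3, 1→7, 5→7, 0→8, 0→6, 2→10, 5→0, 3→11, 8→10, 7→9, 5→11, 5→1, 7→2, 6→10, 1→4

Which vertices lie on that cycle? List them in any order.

3, 6, 8, 11

DFS with gray/black marking from 3:
3 gray
  11 gray
    6 gray
      10 gray
      10 black
      8 gray
        8→10: 10 black — skip
        8→3: 3 is gray → back edge
Back edge closes the cycle 3 → 11 → 6 → 8 → 3; its vertices are {3, 6, 8, 11}.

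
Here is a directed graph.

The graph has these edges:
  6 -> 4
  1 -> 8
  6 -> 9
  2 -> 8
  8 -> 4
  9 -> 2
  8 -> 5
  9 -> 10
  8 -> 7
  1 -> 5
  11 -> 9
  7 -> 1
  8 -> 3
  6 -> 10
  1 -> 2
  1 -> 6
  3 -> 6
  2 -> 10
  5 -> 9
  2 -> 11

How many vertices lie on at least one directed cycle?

9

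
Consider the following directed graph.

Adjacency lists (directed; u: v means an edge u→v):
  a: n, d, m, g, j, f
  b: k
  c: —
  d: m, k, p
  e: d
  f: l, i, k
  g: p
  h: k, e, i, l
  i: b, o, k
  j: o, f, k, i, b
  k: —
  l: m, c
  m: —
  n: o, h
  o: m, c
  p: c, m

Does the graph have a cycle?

No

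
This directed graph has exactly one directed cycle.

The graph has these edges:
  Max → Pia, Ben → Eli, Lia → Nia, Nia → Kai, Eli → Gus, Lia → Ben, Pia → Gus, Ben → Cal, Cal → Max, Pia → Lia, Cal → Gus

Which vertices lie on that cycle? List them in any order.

Ben, Cal, Lia, Max, Pia

DFS with gray/black marking from Pia:
Pia gray
  Lia gray
    Ben gray
      Eli gray
        Gus gray
        Gus black
      Eli black
      Cal gray
        Max gray
          Max→Pia: Pia is gray → back edge
Back edge closes the cycle Pia → Lia → Ben → Cal → Max → Pia; its vertices are {Ben, Cal, Lia, Max, Pia}.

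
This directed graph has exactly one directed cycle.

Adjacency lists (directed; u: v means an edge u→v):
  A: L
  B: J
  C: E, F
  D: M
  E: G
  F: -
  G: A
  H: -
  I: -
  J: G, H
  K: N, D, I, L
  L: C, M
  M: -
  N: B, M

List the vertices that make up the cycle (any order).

A, C, E, G, L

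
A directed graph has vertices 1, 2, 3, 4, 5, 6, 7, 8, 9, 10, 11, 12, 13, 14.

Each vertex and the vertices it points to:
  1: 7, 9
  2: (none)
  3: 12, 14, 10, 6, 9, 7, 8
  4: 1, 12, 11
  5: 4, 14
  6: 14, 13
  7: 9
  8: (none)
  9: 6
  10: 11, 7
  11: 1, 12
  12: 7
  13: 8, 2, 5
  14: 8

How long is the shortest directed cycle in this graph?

For each vertex v, BFS finds the shortest path from v back to v.
The shortest such closed walk is 6 → 13 → 5 → 4 → 1 → 9 → 6, length 6.

6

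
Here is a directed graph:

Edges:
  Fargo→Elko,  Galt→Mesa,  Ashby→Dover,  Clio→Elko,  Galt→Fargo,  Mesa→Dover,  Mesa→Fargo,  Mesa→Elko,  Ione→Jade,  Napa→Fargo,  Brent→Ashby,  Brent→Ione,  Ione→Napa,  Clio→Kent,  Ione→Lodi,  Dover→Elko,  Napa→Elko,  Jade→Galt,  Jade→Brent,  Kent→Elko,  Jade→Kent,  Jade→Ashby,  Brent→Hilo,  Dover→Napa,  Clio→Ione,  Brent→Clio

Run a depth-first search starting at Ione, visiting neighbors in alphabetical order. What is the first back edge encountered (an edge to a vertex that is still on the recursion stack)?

DFS from Ione (visiting neighbors in alphabetical order); mark gray on enter, black on exit:
Ione gray
  Jade gray
    Ashby gray
      Dover gray
        Elko gray
        Elko black
        Napa gray
          Napa→Elko: Elko black — skip
          Fargo gray
            Fargo→Elko: Elko black — skip
          Fargo black
        Napa black
      Dover black
    Ashby black
    Brent gray
      Brent→Ashby: Ashby black — skip
      Clio gray
        Clio→Elko: Elko black — skip
        Clio→Ione: Ione is gray → back edge
First back edge: Clio → Ione.

Clio->Ione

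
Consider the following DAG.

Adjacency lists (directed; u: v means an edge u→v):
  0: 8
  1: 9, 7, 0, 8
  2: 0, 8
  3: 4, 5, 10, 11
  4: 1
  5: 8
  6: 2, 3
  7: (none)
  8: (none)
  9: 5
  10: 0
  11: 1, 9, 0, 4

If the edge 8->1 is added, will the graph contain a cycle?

Yes

Adding 8→1 creates a cycle iff 1 can already reach 8.
Path from 1: 1 → 8.
So 1 → … → 8 → 1 is a cycle.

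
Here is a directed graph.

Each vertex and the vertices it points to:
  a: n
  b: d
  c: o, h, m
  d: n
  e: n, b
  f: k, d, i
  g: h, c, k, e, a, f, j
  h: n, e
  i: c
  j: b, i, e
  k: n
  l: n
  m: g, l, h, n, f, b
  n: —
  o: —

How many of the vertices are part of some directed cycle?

6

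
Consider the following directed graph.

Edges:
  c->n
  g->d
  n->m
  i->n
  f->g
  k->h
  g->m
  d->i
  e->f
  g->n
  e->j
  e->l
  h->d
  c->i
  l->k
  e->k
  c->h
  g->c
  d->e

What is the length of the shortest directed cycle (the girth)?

4

For each vertex v, BFS finds the shortest path from v back to v.
The shortest such closed walk is e → k → h → d → e, length 4.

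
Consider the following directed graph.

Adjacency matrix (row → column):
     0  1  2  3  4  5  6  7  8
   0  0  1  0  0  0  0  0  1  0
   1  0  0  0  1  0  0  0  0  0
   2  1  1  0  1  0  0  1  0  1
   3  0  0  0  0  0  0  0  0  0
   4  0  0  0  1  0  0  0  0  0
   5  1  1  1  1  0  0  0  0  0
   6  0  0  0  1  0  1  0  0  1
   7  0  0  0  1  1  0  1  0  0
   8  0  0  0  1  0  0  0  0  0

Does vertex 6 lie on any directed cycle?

6 is on a cycle iff 6 can reach itself via ≥1 edge.
6 → 5 → 2 → 6 — yes.

Yes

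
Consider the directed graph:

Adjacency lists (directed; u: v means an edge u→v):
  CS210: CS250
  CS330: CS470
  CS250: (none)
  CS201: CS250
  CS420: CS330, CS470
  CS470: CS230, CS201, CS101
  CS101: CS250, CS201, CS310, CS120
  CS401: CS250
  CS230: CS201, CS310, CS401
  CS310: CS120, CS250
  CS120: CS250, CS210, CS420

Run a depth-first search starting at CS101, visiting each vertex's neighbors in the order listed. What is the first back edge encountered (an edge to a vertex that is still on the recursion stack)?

DFS from CS101 (visiting each vertex's neighbors in the order listed); mark gray on enter, black on exit:
CS101 gray
  CS250 gray
  CS250 black
  CS201 gray
    CS201→CS250: CS250 black — skip
  CS201 black
  CS310 gray
    CS120 gray
      CS120→CS250: CS250 black — skip
      CS210 gray
        CS210→CS250: CS250 black — skip
      CS210 black
      CS420 gray
        CS330 gray
          CS470 gray
            CS230 gray
              CS230→CS201: CS201 black — skip
              CS230→CS310: CS310 is gray → back edge
First back edge: CS230 → CS310.

CS230->CS310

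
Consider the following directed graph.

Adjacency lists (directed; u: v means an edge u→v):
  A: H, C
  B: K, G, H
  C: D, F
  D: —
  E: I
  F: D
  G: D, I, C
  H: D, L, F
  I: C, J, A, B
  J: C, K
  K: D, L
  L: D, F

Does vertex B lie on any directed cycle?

B is on a cycle iff B can reach itself via ≥1 edge.
B → G → I → B — yes.

Yes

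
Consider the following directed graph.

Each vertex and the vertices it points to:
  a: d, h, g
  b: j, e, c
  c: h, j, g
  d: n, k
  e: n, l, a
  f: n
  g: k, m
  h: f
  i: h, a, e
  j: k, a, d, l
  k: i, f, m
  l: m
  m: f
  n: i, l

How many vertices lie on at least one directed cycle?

A vertex is on a directed cycle iff it belongs to a strongly connected component of size ≥ 2 (or has a self-loop).
The vertices on cycles are {a, d, e, f, g, h, i, k, l, m, n} — 11 in total.

11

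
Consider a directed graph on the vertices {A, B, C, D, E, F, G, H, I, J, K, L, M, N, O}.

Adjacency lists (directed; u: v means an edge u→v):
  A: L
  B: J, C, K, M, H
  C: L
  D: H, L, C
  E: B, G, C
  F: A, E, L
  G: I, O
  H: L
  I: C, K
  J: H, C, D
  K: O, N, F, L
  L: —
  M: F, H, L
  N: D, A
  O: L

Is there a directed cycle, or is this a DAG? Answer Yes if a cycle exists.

Yes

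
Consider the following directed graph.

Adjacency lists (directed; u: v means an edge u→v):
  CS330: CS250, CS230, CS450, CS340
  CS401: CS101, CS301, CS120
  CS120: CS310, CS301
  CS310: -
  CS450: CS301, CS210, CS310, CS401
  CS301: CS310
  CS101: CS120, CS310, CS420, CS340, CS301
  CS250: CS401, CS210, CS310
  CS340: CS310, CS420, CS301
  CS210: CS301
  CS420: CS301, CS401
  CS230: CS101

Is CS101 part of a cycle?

CS101 is on a cycle iff CS101 can reach itself via ≥1 edge.
CS101 → CS420 → CS401 → CS101 — yes.

Yes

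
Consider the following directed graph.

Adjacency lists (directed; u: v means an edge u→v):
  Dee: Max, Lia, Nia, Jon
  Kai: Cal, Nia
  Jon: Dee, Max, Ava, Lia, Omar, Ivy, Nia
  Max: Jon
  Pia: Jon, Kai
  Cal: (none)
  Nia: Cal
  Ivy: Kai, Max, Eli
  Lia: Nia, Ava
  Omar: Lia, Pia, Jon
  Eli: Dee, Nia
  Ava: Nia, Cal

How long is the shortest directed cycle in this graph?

2

For each vertex v, BFS finds the shortest path from v back to v.
The shortest such closed walk is Jon → Dee → Jon, length 2.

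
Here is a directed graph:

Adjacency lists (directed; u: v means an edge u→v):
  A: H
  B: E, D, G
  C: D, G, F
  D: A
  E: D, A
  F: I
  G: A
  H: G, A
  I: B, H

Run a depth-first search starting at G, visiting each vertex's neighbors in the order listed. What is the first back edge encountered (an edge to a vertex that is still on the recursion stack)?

H→G

DFS from G (visiting each vertex's neighbors in the order listed); mark gray on enter, black on exit:
G gray
  A gray
    H gray
      H→G: G is gray → back edge
First back edge: H → G.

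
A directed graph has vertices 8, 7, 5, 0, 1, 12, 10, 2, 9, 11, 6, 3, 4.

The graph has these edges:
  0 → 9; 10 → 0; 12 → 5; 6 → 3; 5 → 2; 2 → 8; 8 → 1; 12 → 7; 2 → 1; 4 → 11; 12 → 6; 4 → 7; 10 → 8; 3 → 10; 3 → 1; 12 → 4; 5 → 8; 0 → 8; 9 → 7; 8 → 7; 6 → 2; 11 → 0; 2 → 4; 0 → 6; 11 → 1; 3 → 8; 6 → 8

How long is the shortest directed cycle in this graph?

For each vertex v, BFS finds the shortest path from v back to v.
The shortest such closed walk is 6 → 3 → 10 → 0 → 6, length 4.

4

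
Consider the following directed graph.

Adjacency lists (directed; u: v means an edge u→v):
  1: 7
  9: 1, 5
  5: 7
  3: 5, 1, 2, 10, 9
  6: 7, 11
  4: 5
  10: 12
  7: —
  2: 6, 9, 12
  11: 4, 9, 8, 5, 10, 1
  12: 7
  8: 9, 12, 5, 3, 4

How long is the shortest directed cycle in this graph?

5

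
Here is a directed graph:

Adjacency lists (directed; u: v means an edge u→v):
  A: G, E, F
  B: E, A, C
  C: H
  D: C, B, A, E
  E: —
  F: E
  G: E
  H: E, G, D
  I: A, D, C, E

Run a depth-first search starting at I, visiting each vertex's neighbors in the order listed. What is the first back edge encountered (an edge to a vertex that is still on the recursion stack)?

DFS from I (visiting each vertex's neighbors in the order listed); mark gray on enter, black on exit:
I gray
  A gray
    G gray
      E gray
      E black
    G black
    A→E: E black — skip
    F gray
      F→E: E black — skip
    F black
  A black
  D gray
    C gray
      H gray
        H→E: E black — skip
        H→G: G black — skip
        H→D: D is gray → back edge
First back edge: H → D.

H->D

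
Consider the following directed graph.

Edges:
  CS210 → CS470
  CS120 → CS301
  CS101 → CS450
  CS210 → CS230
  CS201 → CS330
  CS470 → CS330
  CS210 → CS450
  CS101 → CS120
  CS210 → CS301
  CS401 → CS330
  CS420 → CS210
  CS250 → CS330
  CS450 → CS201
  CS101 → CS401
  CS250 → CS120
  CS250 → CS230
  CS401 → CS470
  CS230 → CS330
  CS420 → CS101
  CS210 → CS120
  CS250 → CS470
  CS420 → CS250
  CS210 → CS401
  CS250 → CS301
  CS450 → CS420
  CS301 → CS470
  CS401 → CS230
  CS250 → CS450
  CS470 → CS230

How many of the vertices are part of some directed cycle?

A vertex is on a directed cycle iff it belongs to a strongly connected component of size ≥ 2 (or has a self-loop).
The vertices on cycles are {CS101, CS210, CS250, CS420, CS450} — 5 in total.

5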